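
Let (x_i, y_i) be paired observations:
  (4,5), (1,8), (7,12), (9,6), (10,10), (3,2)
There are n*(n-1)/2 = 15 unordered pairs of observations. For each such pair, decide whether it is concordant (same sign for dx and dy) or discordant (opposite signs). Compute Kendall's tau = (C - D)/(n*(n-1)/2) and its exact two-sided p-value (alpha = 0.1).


Step 1: Enumerate the 15 unordered pairs (i,j) with i<j and classify each by sign(x_j-x_i) * sign(y_j-y_i).
  (1,2):dx=-3,dy=+3->D; (1,3):dx=+3,dy=+7->C; (1,4):dx=+5,dy=+1->C; (1,5):dx=+6,dy=+5->C
  (1,6):dx=-1,dy=-3->C; (2,3):dx=+6,dy=+4->C; (2,4):dx=+8,dy=-2->D; (2,5):dx=+9,dy=+2->C
  (2,6):dx=+2,dy=-6->D; (3,4):dx=+2,dy=-6->D; (3,5):dx=+3,dy=-2->D; (3,6):dx=-4,dy=-10->C
  (4,5):dx=+1,dy=+4->C; (4,6):dx=-6,dy=-4->C; (5,6):dx=-7,dy=-8->C
Step 2: C = 10, D = 5, total pairs = 15.
Step 3: tau = (C - D)/(n(n-1)/2) = (10 - 5)/15 = 0.333333.
Step 4: Exact two-sided p-value (enumerate n! = 720 permutations of y under H0): p = 0.469444.
Step 5: alpha = 0.1. fail to reject H0.

tau_b = 0.3333 (C=10, D=5), p = 0.469444, fail to reject H0.


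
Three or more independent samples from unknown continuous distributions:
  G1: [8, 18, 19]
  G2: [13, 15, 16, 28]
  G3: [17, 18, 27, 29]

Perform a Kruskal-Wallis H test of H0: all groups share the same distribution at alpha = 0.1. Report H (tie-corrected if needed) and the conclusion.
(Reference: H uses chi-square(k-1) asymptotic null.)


Step 1: Combine all N = 11 observations and assign midranks.
sorted (value, group, rank): (8,G1,1), (13,G2,2), (15,G2,3), (16,G2,4), (17,G3,5), (18,G1,6.5), (18,G3,6.5), (19,G1,8), (27,G3,9), (28,G2,10), (29,G3,11)
Step 2: Sum ranks within each group.
R_1 = 15.5 (n_1 = 3)
R_2 = 19 (n_2 = 4)
R_3 = 31.5 (n_3 = 4)
Step 3: H = 12/(N(N+1)) * sum(R_i^2/n_i) - 3(N+1)
     = 12/(11*12) * (15.5^2/3 + 19^2/4 + 31.5^2/4) - 3*12
     = 0.090909 * 418.396 - 36
     = 2.035985.
Step 4: Ties present; correction factor C = 1 - 6/(11^3 - 11) = 0.995455. Corrected H = 2.035985 / 0.995455 = 2.045282.
Step 5: Under H0, H ~ chi^2(2); p-value = 0.359644.
Step 6: alpha = 0.1. fail to reject H0.

H = 2.0453, df = 2, p = 0.359644, fail to reject H0.


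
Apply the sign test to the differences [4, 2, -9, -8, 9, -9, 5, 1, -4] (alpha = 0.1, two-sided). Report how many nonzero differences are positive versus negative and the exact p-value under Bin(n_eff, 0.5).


Step 1: Discard zero differences. Original n = 9; n_eff = number of nonzero differences = 9.
Nonzero differences (with sign): +4, +2, -9, -8, +9, -9, +5, +1, -4
Step 2: Count signs: positive = 5, negative = 4.
Step 3: Under H0: P(positive) = 0.5, so the number of positives S ~ Bin(9, 0.5).
Step 4: Two-sided exact p-value = sum of Bin(9,0.5) probabilities at or below the observed probability = 1.000000.
Step 5: alpha = 0.1. fail to reject H0.

n_eff = 9, pos = 5, neg = 4, p = 1.000000, fail to reject H0.


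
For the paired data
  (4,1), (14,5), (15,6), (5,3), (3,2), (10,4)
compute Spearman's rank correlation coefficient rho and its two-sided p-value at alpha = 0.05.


Step 1: Rank x and y separately (midranks; no ties here).
rank(x): 4->2, 14->5, 15->6, 5->3, 3->1, 10->4
rank(y): 1->1, 5->5, 6->6, 3->3, 2->2, 4->4
Step 2: d_i = R_x(i) - R_y(i); compute d_i^2.
  (2-1)^2=1, (5-5)^2=0, (6-6)^2=0, (3-3)^2=0, (1-2)^2=1, (4-4)^2=0
sum(d^2) = 2.
Step 3: rho = 1 - 6*2 / (6*(6^2 - 1)) = 1 - 12/210 = 0.942857.
Step 4: Under H0, t = rho * sqrt((n-2)/(1-rho^2)) = 5.6595 ~ t(4).
Step 5: Two-sided p-value from the t-distribution with 4 df = 0.004805.
Step 6: alpha = 0.05. reject H0.

rho = 0.9429, p = 0.004805, reject H0 at alpha = 0.05.


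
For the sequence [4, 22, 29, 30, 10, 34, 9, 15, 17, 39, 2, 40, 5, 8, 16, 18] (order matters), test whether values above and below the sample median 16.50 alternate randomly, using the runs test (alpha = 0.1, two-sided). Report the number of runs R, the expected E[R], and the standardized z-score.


Step 1: Compute median = 16.50; label A = above, B = below.
Labels in order: BAAABABBAABABBBA  (n_A = 8, n_B = 8)
Step 2: Count runs R = 10.
Step 3: Under H0 (random ordering), E[R] = 2*n_A*n_B/(n_A+n_B) + 1 = 2*8*8/16 + 1 = 9.0000.
        Var[R] = 2*n_A*n_B*(2*n_A*n_B - n_A - n_B) / ((n_A+n_B)^2 * (n_A+n_B-1)) = 14336/3840 = 3.7333.
        SD[R] = 1.9322.
Step 4: Continuity-corrected z = (R - 0.5 - E[R]) / SD[R] = (10 - 0.5 - 9.0000) / 1.9322 = 0.2588.
Step 5: Two-sided p-value via normal approximation = 2*(1 - Phi(|z|)) = 0.795809.
Step 6: alpha = 0.1. fail to reject H0.

R = 10, z = 0.2588, p = 0.795809, fail to reject H0.


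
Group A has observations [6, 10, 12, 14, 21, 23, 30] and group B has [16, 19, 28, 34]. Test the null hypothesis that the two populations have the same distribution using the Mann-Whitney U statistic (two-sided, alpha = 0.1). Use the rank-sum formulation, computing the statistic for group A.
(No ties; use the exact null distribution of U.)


Step 1: Combine and sort all 11 observations; assign midranks.
sorted (value, group): (6,X), (10,X), (12,X), (14,X), (16,Y), (19,Y), (21,X), (23,X), (28,Y), (30,X), (34,Y)
ranks: 6->1, 10->2, 12->3, 14->4, 16->5, 19->6, 21->7, 23->8, 28->9, 30->10, 34->11
Step 2: Rank sum for X: R1 = 1 + 2 + 3 + 4 + 7 + 8 + 10 = 35.
Step 3: U_X = R1 - n1(n1+1)/2 = 35 - 7*8/2 = 35 - 28 = 7.
       U_Y = n1*n2 - U_X = 28 - 7 = 21.
Step 4: No ties, so the exact null distribution of U (based on enumerating the C(11,7) = 330 equally likely rank assignments) gives the two-sided p-value.
Step 5: p-value = 0.230303; compare to alpha = 0.1. fail to reject H0.

U_X = 7, p = 0.230303, fail to reject H0 at alpha = 0.1.


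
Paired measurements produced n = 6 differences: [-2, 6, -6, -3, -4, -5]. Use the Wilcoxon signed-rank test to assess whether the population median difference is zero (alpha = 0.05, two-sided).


Step 1: Drop any zero differences (none here) and take |d_i|.
|d| = [2, 6, 6, 3, 4, 5]
Step 2: Midrank |d_i| (ties get averaged ranks).
ranks: |2|->1, |6|->5.5, |6|->5.5, |3|->2, |4|->3, |5|->4
Step 3: Attach original signs; sum ranks with positive sign and with negative sign.
W+ = 5.5 = 5.5
W- = 1 + 5.5 + 2 + 3 + 4 = 15.5
(Check: W+ + W- = 21 should equal n(n+1)/2 = 21.)
Step 4: Test statistic W = min(W+, W-) = 5.5.
Step 5: Ties in |d|, so use the tie-corrected normal approximation.
        E[W] = n(n+1)/4 = 6*7/4 = 10.5.
        Tie groups: |d|=6 (t=2); sum(t^3 - t) = 6.
        Var[W] = n(n+1)(2n+1)/24 - sum(t^3-t)/48 = 546/24 - 6/48 = 22.625.
        z = (W - E[W]) / sqrt(Var[W]) = (5.5 - 10.5) / 4.7566 = -1.0512.
        Two-sided p = 2*Phi(z) = 0.293177.
Step 6: alpha = 0.05. fail to reject H0.

W+ = 5.5, W- = 15.5, W = min = 5.5, p = 0.293177, fail to reject H0.


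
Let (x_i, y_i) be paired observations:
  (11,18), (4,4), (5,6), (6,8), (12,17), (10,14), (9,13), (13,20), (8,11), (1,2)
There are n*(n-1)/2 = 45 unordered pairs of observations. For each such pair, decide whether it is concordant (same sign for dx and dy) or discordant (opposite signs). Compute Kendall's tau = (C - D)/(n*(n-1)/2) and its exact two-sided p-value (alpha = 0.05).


Step 1: Enumerate the 45 unordered pairs (i,j) with i<j and classify each by sign(x_j-x_i) * sign(y_j-y_i).
  (1,2):dx=-7,dy=-14->C; (1,3):dx=-6,dy=-12->C; (1,4):dx=-5,dy=-10->C; (1,5):dx=+1,dy=-1->D
  (1,6):dx=-1,dy=-4->C; (1,7):dx=-2,dy=-5->C; (1,8):dx=+2,dy=+2->C; (1,9):dx=-3,dy=-7->C
  (1,10):dx=-10,dy=-16->C; (2,3):dx=+1,dy=+2->C; (2,4):dx=+2,dy=+4->C; (2,5):dx=+8,dy=+13->C
  (2,6):dx=+6,dy=+10->C; (2,7):dx=+5,dy=+9->C; (2,8):dx=+9,dy=+16->C; (2,9):dx=+4,dy=+7->C
  (2,10):dx=-3,dy=-2->C; (3,4):dx=+1,dy=+2->C; (3,5):dx=+7,dy=+11->C; (3,6):dx=+5,dy=+8->C
  (3,7):dx=+4,dy=+7->C; (3,8):dx=+8,dy=+14->C; (3,9):dx=+3,dy=+5->C; (3,10):dx=-4,dy=-4->C
  (4,5):dx=+6,dy=+9->C; (4,6):dx=+4,dy=+6->C; (4,7):dx=+3,dy=+5->C; (4,8):dx=+7,dy=+12->C
  (4,9):dx=+2,dy=+3->C; (4,10):dx=-5,dy=-6->C; (5,6):dx=-2,dy=-3->C; (5,7):dx=-3,dy=-4->C
  (5,8):dx=+1,dy=+3->C; (5,9):dx=-4,dy=-6->C; (5,10):dx=-11,dy=-15->C; (6,7):dx=-1,dy=-1->C
  (6,8):dx=+3,dy=+6->C; (6,9):dx=-2,dy=-3->C; (6,10):dx=-9,dy=-12->C; (7,8):dx=+4,dy=+7->C
  (7,9):dx=-1,dy=-2->C; (7,10):dx=-8,dy=-11->C; (8,9):dx=-5,dy=-9->C; (8,10):dx=-12,dy=-18->C
  (9,10):dx=-7,dy=-9->C
Step 2: C = 44, D = 1, total pairs = 45.
Step 3: tau = (C - D)/(n(n-1)/2) = (44 - 1)/45 = 0.955556.
Step 4: Exact two-sided p-value (enumerate n! = 3628800 permutations of y under H0): p = 0.000006.
Step 5: alpha = 0.05. reject H0.

tau_b = 0.9556 (C=44, D=1), p = 0.000006, reject H0.


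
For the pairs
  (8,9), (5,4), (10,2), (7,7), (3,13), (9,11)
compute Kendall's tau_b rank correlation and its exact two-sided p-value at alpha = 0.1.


Step 1: Enumerate the 15 unordered pairs (i,j) with i<j and classify each by sign(x_j-x_i) * sign(y_j-y_i).
  (1,2):dx=-3,dy=-5->C; (1,3):dx=+2,dy=-7->D; (1,4):dx=-1,dy=-2->C; (1,5):dx=-5,dy=+4->D
  (1,6):dx=+1,dy=+2->C; (2,3):dx=+5,dy=-2->D; (2,4):dx=+2,dy=+3->C; (2,5):dx=-2,dy=+9->D
  (2,6):dx=+4,dy=+7->C; (3,4):dx=-3,dy=+5->D; (3,5):dx=-7,dy=+11->D; (3,6):dx=-1,dy=+9->D
  (4,5):dx=-4,dy=+6->D; (4,6):dx=+2,dy=+4->C; (5,6):dx=+6,dy=-2->D
Step 2: C = 6, D = 9, total pairs = 15.
Step 3: tau = (C - D)/(n(n-1)/2) = (6 - 9)/15 = -0.200000.
Step 4: Exact two-sided p-value (enumerate n! = 720 permutations of y under H0): p = 0.719444.
Step 5: alpha = 0.1. fail to reject H0.

tau_b = -0.2000 (C=6, D=9), p = 0.719444, fail to reject H0.


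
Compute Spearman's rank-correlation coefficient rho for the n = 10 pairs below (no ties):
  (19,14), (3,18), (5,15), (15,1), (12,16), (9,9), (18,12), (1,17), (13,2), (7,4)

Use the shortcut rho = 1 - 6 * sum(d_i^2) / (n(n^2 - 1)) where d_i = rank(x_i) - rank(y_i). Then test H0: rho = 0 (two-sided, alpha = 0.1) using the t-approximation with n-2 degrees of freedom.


Step 1: Rank x and y separately (midranks; no ties here).
rank(x): 19->10, 3->2, 5->3, 15->8, 12->6, 9->5, 18->9, 1->1, 13->7, 7->4
rank(y): 14->6, 18->10, 15->7, 1->1, 16->8, 9->4, 12->5, 17->9, 2->2, 4->3
Step 2: d_i = R_x(i) - R_y(i); compute d_i^2.
  (10-6)^2=16, (2-10)^2=64, (3-7)^2=16, (8-1)^2=49, (6-8)^2=4, (5-4)^2=1, (9-5)^2=16, (1-9)^2=64, (7-2)^2=25, (4-3)^2=1
sum(d^2) = 256.
Step 3: rho = 1 - 6*256 / (10*(10^2 - 1)) = 1 - 1536/990 = -0.551515.
Step 4: Under H0, t = rho * sqrt((n-2)/(1-rho^2)) = -1.8700 ~ t(8).
Step 5: Two-sided p-value from the t-distribution with 8 df = 0.098401.
Step 6: alpha = 0.1. reject H0.

rho = -0.5515, p = 0.098401, reject H0 at alpha = 0.1.


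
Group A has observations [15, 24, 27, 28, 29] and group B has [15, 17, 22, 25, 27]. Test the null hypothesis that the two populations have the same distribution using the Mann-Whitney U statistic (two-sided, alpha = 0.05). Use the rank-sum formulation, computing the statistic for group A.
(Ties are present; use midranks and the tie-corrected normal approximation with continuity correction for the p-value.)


Step 1: Combine and sort all 10 observations; assign midranks.
sorted (value, group): (15,X), (15,Y), (17,Y), (22,Y), (24,X), (25,Y), (27,X), (27,Y), (28,X), (29,X)
ranks: 15->1.5, 15->1.5, 17->3, 22->4, 24->5, 25->6, 27->7.5, 27->7.5, 28->9, 29->10
Step 2: Rank sum for X: R1 = 1.5 + 5 + 7.5 + 9 + 10 = 33.
Step 3: U_X = R1 - n1(n1+1)/2 = 33 - 5*6/2 = 33 - 15 = 18.
       U_Y = n1*n2 - U_X = 25 - 18 = 7.
Step 4: Ties are present, so use the tie-corrected normal approximation (with continuity correction) for the p-value.
Step 5: p-value = 0.293326; compare to alpha = 0.05. fail to reject H0.

U_X = 18, p = 0.293326, fail to reject H0 at alpha = 0.05.


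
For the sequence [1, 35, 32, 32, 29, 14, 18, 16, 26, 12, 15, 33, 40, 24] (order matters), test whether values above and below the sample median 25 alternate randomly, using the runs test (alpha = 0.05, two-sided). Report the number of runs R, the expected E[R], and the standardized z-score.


Step 1: Compute median = 25; label A = above, B = below.
Labels in order: BAAAABBBABBAAB  (n_A = 7, n_B = 7)
Step 2: Count runs R = 7.
Step 3: Under H0 (random ordering), E[R] = 2*n_A*n_B/(n_A+n_B) + 1 = 2*7*7/14 + 1 = 8.0000.
        Var[R] = 2*n_A*n_B*(2*n_A*n_B - n_A - n_B) / ((n_A+n_B)^2 * (n_A+n_B-1)) = 8232/2548 = 3.2308.
        SD[R] = 1.7974.
Step 4: Continuity-corrected z = (R + 0.5 - E[R]) / SD[R] = (7 + 0.5 - 8.0000) / 1.7974 = -0.2782.
Step 5: Two-sided p-value via normal approximation = 2*(1 - Phi(|z|)) = 0.780879.
Step 6: alpha = 0.05. fail to reject H0.

R = 7, z = -0.2782, p = 0.780879, fail to reject H0.


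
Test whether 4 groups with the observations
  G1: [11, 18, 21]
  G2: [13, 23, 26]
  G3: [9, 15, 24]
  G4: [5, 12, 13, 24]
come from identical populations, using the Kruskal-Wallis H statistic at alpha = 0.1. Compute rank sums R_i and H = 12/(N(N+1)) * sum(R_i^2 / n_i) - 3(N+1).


Step 1: Combine all N = 13 observations and assign midranks.
sorted (value, group, rank): (5,G4,1), (9,G3,2), (11,G1,3), (12,G4,4), (13,G2,5.5), (13,G4,5.5), (15,G3,7), (18,G1,8), (21,G1,9), (23,G2,10), (24,G3,11.5), (24,G4,11.5), (26,G2,13)
Step 2: Sum ranks within each group.
R_1 = 20 (n_1 = 3)
R_2 = 28.5 (n_2 = 3)
R_3 = 20.5 (n_3 = 3)
R_4 = 22 (n_4 = 4)
Step 3: H = 12/(N(N+1)) * sum(R_i^2/n_i) - 3(N+1)
     = 12/(13*14) * (20^2/3 + 28.5^2/3 + 20.5^2/3 + 22^2/4) - 3*14
     = 0.065934 * 665.167 - 42
     = 1.857143.
Step 4: Ties present; correction factor C = 1 - 12/(13^3 - 13) = 0.994505. Corrected H = 1.857143 / 0.994505 = 1.867403.
Step 5: Under H0, H ~ chi^2(3); p-value = 0.600378.
Step 6: alpha = 0.1. fail to reject H0.

H = 1.8674, df = 3, p = 0.600378, fail to reject H0.


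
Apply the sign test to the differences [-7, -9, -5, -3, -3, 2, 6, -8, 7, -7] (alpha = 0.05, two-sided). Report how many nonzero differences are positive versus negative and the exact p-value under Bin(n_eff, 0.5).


Step 1: Discard zero differences. Original n = 10; n_eff = number of nonzero differences = 10.
Nonzero differences (with sign): -7, -9, -5, -3, -3, +2, +6, -8, +7, -7
Step 2: Count signs: positive = 3, negative = 7.
Step 3: Under H0: P(positive) = 0.5, so the number of positives S ~ Bin(10, 0.5).
Step 4: Two-sided exact p-value = sum of Bin(10,0.5) probabilities at or below the observed probability = 0.343750.
Step 5: alpha = 0.05. fail to reject H0.

n_eff = 10, pos = 3, neg = 7, p = 0.343750, fail to reject H0.


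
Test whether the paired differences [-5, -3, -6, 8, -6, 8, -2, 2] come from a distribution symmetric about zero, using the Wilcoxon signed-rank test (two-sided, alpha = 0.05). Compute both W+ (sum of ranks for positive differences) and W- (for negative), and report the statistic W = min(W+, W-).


Step 1: Drop any zero differences (none here) and take |d_i|.
|d| = [5, 3, 6, 8, 6, 8, 2, 2]
Step 2: Midrank |d_i| (ties get averaged ranks).
ranks: |5|->4, |3|->3, |6|->5.5, |8|->7.5, |6|->5.5, |8|->7.5, |2|->1.5, |2|->1.5
Step 3: Attach original signs; sum ranks with positive sign and with negative sign.
W+ = 7.5 + 7.5 + 1.5 = 16.5
W- = 4 + 3 + 5.5 + 5.5 + 1.5 = 19.5
(Check: W+ + W- = 36 should equal n(n+1)/2 = 36.)
Step 4: Test statistic W = min(W+, W-) = 16.5.
Step 5: Ties in |d|, so use the tie-corrected normal approximation.
        E[W] = n(n+1)/4 = 8*9/4 = 18.
        Tie groups: |d|=2 (t=2), |d|=6 (t=2), |d|=8 (t=2); sum(t^3 - t) = 18.
        Var[W] = n(n+1)(2n+1)/24 - sum(t^3-t)/48 = 1224/24 - 18/48 = 50.625.
        z = (W - E[W]) / sqrt(Var[W]) = (16.5 - 18) / 7.1151 = -0.2108.
        Two-sided p = 2*Phi(z) = 0.833029.
Step 6: alpha = 0.05. fail to reject H0.

W+ = 16.5, W- = 19.5, W = min = 16.5, p = 0.833029, fail to reject H0.


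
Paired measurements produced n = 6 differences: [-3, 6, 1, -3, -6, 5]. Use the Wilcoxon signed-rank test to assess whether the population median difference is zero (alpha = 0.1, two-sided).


Step 1: Drop any zero differences (none here) and take |d_i|.
|d| = [3, 6, 1, 3, 6, 5]
Step 2: Midrank |d_i| (ties get averaged ranks).
ranks: |3|->2.5, |6|->5.5, |1|->1, |3|->2.5, |6|->5.5, |5|->4
Step 3: Attach original signs; sum ranks with positive sign and with negative sign.
W+ = 5.5 + 1 + 4 = 10.5
W- = 2.5 + 2.5 + 5.5 = 10.5
(Check: W+ + W- = 21 should equal n(n+1)/2 = 21.)
Step 4: Test statistic W = min(W+, W-) = 10.5.
Step 5: Ties in |d|, so use the tie-corrected normal approximation.
        E[W] = n(n+1)/4 = 6*7/4 = 10.5.
        Tie groups: |d|=3 (t=2), |d|=6 (t=2); sum(t^3 - t) = 12.
        Var[W] = n(n+1)(2n+1)/24 - sum(t^3-t)/48 = 546/24 - 12/48 = 22.5.
        z = (W - E[W]) / sqrt(Var[W]) = (10.5 - 10.5) / 4.7434 = 0.0000.
        Two-sided p = 2*Phi(z) = 1.000000.
Step 6: alpha = 0.1. fail to reject H0.

W+ = 10.5, W- = 10.5, W = min = 10.5, p = 1.000000, fail to reject H0.


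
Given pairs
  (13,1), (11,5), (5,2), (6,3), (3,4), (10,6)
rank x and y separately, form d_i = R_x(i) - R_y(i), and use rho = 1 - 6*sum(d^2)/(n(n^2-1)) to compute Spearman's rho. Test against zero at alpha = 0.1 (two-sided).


Step 1: Rank x and y separately (midranks; no ties here).
rank(x): 13->6, 11->5, 5->2, 6->3, 3->1, 10->4
rank(y): 1->1, 5->5, 2->2, 3->3, 4->4, 6->6
Step 2: d_i = R_x(i) - R_y(i); compute d_i^2.
  (6-1)^2=25, (5-5)^2=0, (2-2)^2=0, (3-3)^2=0, (1-4)^2=9, (4-6)^2=4
sum(d^2) = 38.
Step 3: rho = 1 - 6*38 / (6*(6^2 - 1)) = 1 - 228/210 = -0.085714.
Step 4: Under H0, t = rho * sqrt((n-2)/(1-rho^2)) = -0.1721 ~ t(4).
Step 5: Two-sided p-value from the t-distribution with 4 df = 0.871743.
Step 6: alpha = 0.1. fail to reject H0.

rho = -0.0857, p = 0.871743, fail to reject H0 at alpha = 0.1.


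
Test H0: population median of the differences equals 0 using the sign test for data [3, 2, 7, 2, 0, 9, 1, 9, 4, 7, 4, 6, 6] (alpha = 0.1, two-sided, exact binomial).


Step 1: Discard zero differences. Original n = 13; n_eff = number of nonzero differences = 12.
Nonzero differences (with sign): +3, +2, +7, +2, +9, +1, +9, +4, +7, +4, +6, +6
Step 2: Count signs: positive = 12, negative = 0.
Step 3: Under H0: P(positive) = 0.5, so the number of positives S ~ Bin(12, 0.5).
Step 4: Two-sided exact p-value = sum of Bin(12,0.5) probabilities at or below the observed probability = 0.000488.
Step 5: alpha = 0.1. reject H0.

n_eff = 12, pos = 12, neg = 0, p = 0.000488, reject H0.


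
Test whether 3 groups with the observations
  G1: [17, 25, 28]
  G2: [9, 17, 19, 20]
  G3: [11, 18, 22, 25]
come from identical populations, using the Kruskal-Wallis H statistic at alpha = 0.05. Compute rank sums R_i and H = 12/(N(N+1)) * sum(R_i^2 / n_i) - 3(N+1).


Step 1: Combine all N = 11 observations and assign midranks.
sorted (value, group, rank): (9,G2,1), (11,G3,2), (17,G1,3.5), (17,G2,3.5), (18,G3,5), (19,G2,6), (20,G2,7), (22,G3,8), (25,G1,9.5), (25,G3,9.5), (28,G1,11)
Step 2: Sum ranks within each group.
R_1 = 24 (n_1 = 3)
R_2 = 17.5 (n_2 = 4)
R_3 = 24.5 (n_3 = 4)
Step 3: H = 12/(N(N+1)) * sum(R_i^2/n_i) - 3(N+1)
     = 12/(11*12) * (24^2/3 + 17.5^2/4 + 24.5^2/4) - 3*12
     = 0.090909 * 418.625 - 36
     = 2.056818.
Step 4: Ties present; correction factor C = 1 - 12/(11^3 - 11) = 0.990909. Corrected H = 2.056818 / 0.990909 = 2.075688.
Step 5: Under H0, H ~ chi^2(2); p-value = 0.354218.
Step 6: alpha = 0.05. fail to reject H0.

H = 2.0757, df = 2, p = 0.354218, fail to reject H0.


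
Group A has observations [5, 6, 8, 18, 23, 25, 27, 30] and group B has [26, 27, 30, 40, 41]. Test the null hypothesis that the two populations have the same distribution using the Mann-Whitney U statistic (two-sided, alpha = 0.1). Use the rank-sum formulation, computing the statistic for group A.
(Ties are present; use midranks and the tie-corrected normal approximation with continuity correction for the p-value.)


Step 1: Combine and sort all 13 observations; assign midranks.
sorted (value, group): (5,X), (6,X), (8,X), (18,X), (23,X), (25,X), (26,Y), (27,X), (27,Y), (30,X), (30,Y), (40,Y), (41,Y)
ranks: 5->1, 6->2, 8->3, 18->4, 23->5, 25->6, 26->7, 27->8.5, 27->8.5, 30->10.5, 30->10.5, 40->12, 41->13
Step 2: Rank sum for X: R1 = 1 + 2 + 3 + 4 + 5 + 6 + 8.5 + 10.5 = 40.
Step 3: U_X = R1 - n1(n1+1)/2 = 40 - 8*9/2 = 40 - 36 = 4.
       U_Y = n1*n2 - U_X = 40 - 4 = 36.
Step 4: Ties are present, so use the tie-corrected normal approximation (with continuity correction) for the p-value.
Step 5: p-value = 0.022892; compare to alpha = 0.1. reject H0.

U_X = 4, p = 0.022892, reject H0 at alpha = 0.1.


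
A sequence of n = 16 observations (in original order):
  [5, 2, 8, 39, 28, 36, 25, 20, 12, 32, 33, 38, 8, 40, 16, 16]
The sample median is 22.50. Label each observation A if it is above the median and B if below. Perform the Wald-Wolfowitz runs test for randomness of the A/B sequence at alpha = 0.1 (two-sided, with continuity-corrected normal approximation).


Step 1: Compute median = 22.50; label A = above, B = below.
Labels in order: BBBAAAABBAAABABB  (n_A = 8, n_B = 8)
Step 2: Count runs R = 7.
Step 3: Under H0 (random ordering), E[R] = 2*n_A*n_B/(n_A+n_B) + 1 = 2*8*8/16 + 1 = 9.0000.
        Var[R] = 2*n_A*n_B*(2*n_A*n_B - n_A - n_B) / ((n_A+n_B)^2 * (n_A+n_B-1)) = 14336/3840 = 3.7333.
        SD[R] = 1.9322.
Step 4: Continuity-corrected z = (R + 0.5 - E[R]) / SD[R] = (7 + 0.5 - 9.0000) / 1.9322 = -0.7763.
Step 5: Two-sided p-value via normal approximation = 2*(1 - Phi(|z|)) = 0.437558.
Step 6: alpha = 0.1. fail to reject H0.

R = 7, z = -0.7763, p = 0.437558, fail to reject H0.


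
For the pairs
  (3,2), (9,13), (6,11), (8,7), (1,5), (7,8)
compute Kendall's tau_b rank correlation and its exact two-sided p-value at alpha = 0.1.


Step 1: Enumerate the 15 unordered pairs (i,j) with i<j and classify each by sign(x_j-x_i) * sign(y_j-y_i).
  (1,2):dx=+6,dy=+11->C; (1,3):dx=+3,dy=+9->C; (1,4):dx=+5,dy=+5->C; (1,5):dx=-2,dy=+3->D
  (1,6):dx=+4,dy=+6->C; (2,3):dx=-3,dy=-2->C; (2,4):dx=-1,dy=-6->C; (2,5):dx=-8,dy=-8->C
  (2,6):dx=-2,dy=-5->C; (3,4):dx=+2,dy=-4->D; (3,5):dx=-5,dy=-6->C; (3,6):dx=+1,dy=-3->D
  (4,5):dx=-7,dy=-2->C; (4,6):dx=-1,dy=+1->D; (5,6):dx=+6,dy=+3->C
Step 2: C = 11, D = 4, total pairs = 15.
Step 3: tau = (C - D)/(n(n-1)/2) = (11 - 4)/15 = 0.466667.
Step 4: Exact two-sided p-value (enumerate n! = 720 permutations of y under H0): p = 0.272222.
Step 5: alpha = 0.1. fail to reject H0.

tau_b = 0.4667 (C=11, D=4), p = 0.272222, fail to reject H0.


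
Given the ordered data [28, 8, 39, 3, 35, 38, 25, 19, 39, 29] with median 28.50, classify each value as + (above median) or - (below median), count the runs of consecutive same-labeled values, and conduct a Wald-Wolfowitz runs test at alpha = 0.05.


Step 1: Compute median = 28.50; label A = above, B = below.
Labels in order: BBABAABBAA  (n_A = 5, n_B = 5)
Step 2: Count runs R = 6.
Step 3: Under H0 (random ordering), E[R] = 2*n_A*n_B/(n_A+n_B) + 1 = 2*5*5/10 + 1 = 6.0000.
        Var[R] = 2*n_A*n_B*(2*n_A*n_B - n_A - n_B) / ((n_A+n_B)^2 * (n_A+n_B-1)) = 2000/900 = 2.2222.
        SD[R] = 1.4907.
Step 4: R = E[R], so z = 0 with no continuity correction.
Step 5: Two-sided p-value via normal approximation = 2*(1 - Phi(|z|)) = 1.000000.
Step 6: alpha = 0.05. fail to reject H0.

R = 6, z = 0.0000, p = 1.000000, fail to reject H0.


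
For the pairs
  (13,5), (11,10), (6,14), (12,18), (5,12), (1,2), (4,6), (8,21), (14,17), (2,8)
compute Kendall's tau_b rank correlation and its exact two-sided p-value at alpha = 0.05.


Step 1: Enumerate the 45 unordered pairs (i,j) with i<j and classify each by sign(x_j-x_i) * sign(y_j-y_i).
  (1,2):dx=-2,dy=+5->D; (1,3):dx=-7,dy=+9->D; (1,4):dx=-1,dy=+13->D; (1,5):dx=-8,dy=+7->D
  (1,6):dx=-12,dy=-3->C; (1,7):dx=-9,dy=+1->D; (1,8):dx=-5,dy=+16->D; (1,9):dx=+1,dy=+12->C
  (1,10):dx=-11,dy=+3->D; (2,3):dx=-5,dy=+4->D; (2,4):dx=+1,dy=+8->C; (2,5):dx=-6,dy=+2->D
  (2,6):dx=-10,dy=-8->C; (2,7):dx=-7,dy=-4->C; (2,8):dx=-3,dy=+11->D; (2,9):dx=+3,dy=+7->C
  (2,10):dx=-9,dy=-2->C; (3,4):dx=+6,dy=+4->C; (3,5):dx=-1,dy=-2->C; (3,6):dx=-5,dy=-12->C
  (3,7):dx=-2,dy=-8->C; (3,8):dx=+2,dy=+7->C; (3,9):dx=+8,dy=+3->C; (3,10):dx=-4,dy=-6->C
  (4,5):dx=-7,dy=-6->C; (4,6):dx=-11,dy=-16->C; (4,7):dx=-8,dy=-12->C; (4,8):dx=-4,dy=+3->D
  (4,9):dx=+2,dy=-1->D; (4,10):dx=-10,dy=-10->C; (5,6):dx=-4,dy=-10->C; (5,7):dx=-1,dy=-6->C
  (5,8):dx=+3,dy=+9->C; (5,9):dx=+9,dy=+5->C; (5,10):dx=-3,dy=-4->C; (6,7):dx=+3,dy=+4->C
  (6,8):dx=+7,dy=+19->C; (6,9):dx=+13,dy=+15->C; (6,10):dx=+1,dy=+6->C; (7,8):dx=+4,dy=+15->C
  (7,9):dx=+10,dy=+11->C; (7,10):dx=-2,dy=+2->D; (8,9):dx=+6,dy=-4->D; (8,10):dx=-6,dy=-13->C
  (9,10):dx=-12,dy=-9->C
Step 2: C = 31, D = 14, total pairs = 45.
Step 3: tau = (C - D)/(n(n-1)/2) = (31 - 14)/45 = 0.377778.
Step 4: Exact two-sided p-value (enumerate n! = 3628800 permutations of y under H0): p = 0.155742.
Step 5: alpha = 0.05. fail to reject H0.

tau_b = 0.3778 (C=31, D=14), p = 0.155742, fail to reject H0.


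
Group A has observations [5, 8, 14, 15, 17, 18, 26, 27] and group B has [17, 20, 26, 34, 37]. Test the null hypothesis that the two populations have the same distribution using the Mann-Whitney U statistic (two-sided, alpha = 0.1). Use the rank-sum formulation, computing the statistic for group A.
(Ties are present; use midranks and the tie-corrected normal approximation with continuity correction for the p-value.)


Step 1: Combine and sort all 13 observations; assign midranks.
sorted (value, group): (5,X), (8,X), (14,X), (15,X), (17,X), (17,Y), (18,X), (20,Y), (26,X), (26,Y), (27,X), (34,Y), (37,Y)
ranks: 5->1, 8->2, 14->3, 15->4, 17->5.5, 17->5.5, 18->7, 20->8, 26->9.5, 26->9.5, 27->11, 34->12, 37->13
Step 2: Rank sum for X: R1 = 1 + 2 + 3 + 4 + 5.5 + 7 + 9.5 + 11 = 43.
Step 3: U_X = R1 - n1(n1+1)/2 = 43 - 8*9/2 = 43 - 36 = 7.
       U_Y = n1*n2 - U_X = 40 - 7 = 33.
Step 4: Ties are present, so use the tie-corrected normal approximation (with continuity correction) for the p-value.
Step 5: p-value = 0.066526; compare to alpha = 0.1. reject H0.

U_X = 7, p = 0.066526, reject H0 at alpha = 0.1.


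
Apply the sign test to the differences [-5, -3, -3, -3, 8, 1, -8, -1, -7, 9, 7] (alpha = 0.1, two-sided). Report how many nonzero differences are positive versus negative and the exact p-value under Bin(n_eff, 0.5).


Step 1: Discard zero differences. Original n = 11; n_eff = number of nonzero differences = 11.
Nonzero differences (with sign): -5, -3, -3, -3, +8, +1, -8, -1, -7, +9, +7
Step 2: Count signs: positive = 4, negative = 7.
Step 3: Under H0: P(positive) = 0.5, so the number of positives S ~ Bin(11, 0.5).
Step 4: Two-sided exact p-value = sum of Bin(11,0.5) probabilities at or below the observed probability = 0.548828.
Step 5: alpha = 0.1. fail to reject H0.

n_eff = 11, pos = 4, neg = 7, p = 0.548828, fail to reject H0.


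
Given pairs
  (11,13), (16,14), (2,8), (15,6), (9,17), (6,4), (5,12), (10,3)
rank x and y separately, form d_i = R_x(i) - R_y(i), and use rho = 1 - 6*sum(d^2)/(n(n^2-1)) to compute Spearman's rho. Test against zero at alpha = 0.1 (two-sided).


Step 1: Rank x and y separately (midranks; no ties here).
rank(x): 11->6, 16->8, 2->1, 15->7, 9->4, 6->3, 5->2, 10->5
rank(y): 13->6, 14->7, 8->4, 6->3, 17->8, 4->2, 12->5, 3->1
Step 2: d_i = R_x(i) - R_y(i); compute d_i^2.
  (6-6)^2=0, (8-7)^2=1, (1-4)^2=9, (7-3)^2=16, (4-8)^2=16, (3-2)^2=1, (2-5)^2=9, (5-1)^2=16
sum(d^2) = 68.
Step 3: rho = 1 - 6*68 / (8*(8^2 - 1)) = 1 - 408/504 = 0.190476.
Step 4: Under H0, t = rho * sqrt((n-2)/(1-rho^2)) = 0.4753 ~ t(6).
Step 5: Two-sided p-value from the t-distribution with 6 df = 0.651401.
Step 6: alpha = 0.1. fail to reject H0.

rho = 0.1905, p = 0.651401, fail to reject H0 at alpha = 0.1.


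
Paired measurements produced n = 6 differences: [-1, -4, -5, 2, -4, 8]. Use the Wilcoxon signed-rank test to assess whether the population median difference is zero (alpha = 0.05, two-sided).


Step 1: Drop any zero differences (none here) and take |d_i|.
|d| = [1, 4, 5, 2, 4, 8]
Step 2: Midrank |d_i| (ties get averaged ranks).
ranks: |1|->1, |4|->3.5, |5|->5, |2|->2, |4|->3.5, |8|->6
Step 3: Attach original signs; sum ranks with positive sign and with negative sign.
W+ = 2 + 6 = 8
W- = 1 + 3.5 + 5 + 3.5 = 13
(Check: W+ + W- = 21 should equal n(n+1)/2 = 21.)
Step 4: Test statistic W = min(W+, W-) = 8.
Step 5: Ties in |d|, so use the tie-corrected normal approximation.
        E[W] = n(n+1)/4 = 6*7/4 = 10.5.
        Tie groups: |d|=4 (t=2); sum(t^3 - t) = 6.
        Var[W] = n(n+1)(2n+1)/24 - sum(t^3-t)/48 = 546/24 - 6/48 = 22.625.
        z = (W - E[W]) / sqrt(Var[W]) = (8 - 10.5) / 4.7566 = -0.5256.
        Two-sided p = 2*Phi(z) = 0.599174.
Step 6: alpha = 0.05. fail to reject H0.

W+ = 8, W- = 13, W = min = 8, p = 0.599174, fail to reject H0.


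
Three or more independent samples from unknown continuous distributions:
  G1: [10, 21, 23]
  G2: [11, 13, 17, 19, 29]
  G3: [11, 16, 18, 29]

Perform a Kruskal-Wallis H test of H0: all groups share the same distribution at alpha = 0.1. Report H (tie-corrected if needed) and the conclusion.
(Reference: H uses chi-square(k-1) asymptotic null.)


Step 1: Combine all N = 12 observations and assign midranks.
sorted (value, group, rank): (10,G1,1), (11,G2,2.5), (11,G3,2.5), (13,G2,4), (16,G3,5), (17,G2,6), (18,G3,7), (19,G2,8), (21,G1,9), (23,G1,10), (29,G2,11.5), (29,G3,11.5)
Step 2: Sum ranks within each group.
R_1 = 20 (n_1 = 3)
R_2 = 32 (n_2 = 5)
R_3 = 26 (n_3 = 4)
Step 3: H = 12/(N(N+1)) * sum(R_i^2/n_i) - 3(N+1)
     = 12/(12*13) * (20^2/3 + 32^2/5 + 26^2/4) - 3*13
     = 0.076923 * 507.133 - 39
     = 0.010256.
Step 4: Ties present; correction factor C = 1 - 12/(12^3 - 12) = 0.993007. Corrected H = 0.010256 / 0.993007 = 0.010329.
Step 5: Under H0, H ~ chi^2(2); p-value = 0.994849.
Step 6: alpha = 0.1. fail to reject H0.

H = 0.0103, df = 2, p = 0.994849, fail to reject H0.


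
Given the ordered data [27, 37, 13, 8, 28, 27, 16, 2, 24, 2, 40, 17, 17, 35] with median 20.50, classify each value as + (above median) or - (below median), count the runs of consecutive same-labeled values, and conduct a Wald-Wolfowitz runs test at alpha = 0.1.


Step 1: Compute median = 20.50; label A = above, B = below.
Labels in order: AABBAABBABABBA  (n_A = 7, n_B = 7)
Step 2: Count runs R = 9.
Step 3: Under H0 (random ordering), E[R] = 2*n_A*n_B/(n_A+n_B) + 1 = 2*7*7/14 + 1 = 8.0000.
        Var[R] = 2*n_A*n_B*(2*n_A*n_B - n_A - n_B) / ((n_A+n_B)^2 * (n_A+n_B-1)) = 8232/2548 = 3.2308.
        SD[R] = 1.7974.
Step 4: Continuity-corrected z = (R - 0.5 - E[R]) / SD[R] = (9 - 0.5 - 8.0000) / 1.7974 = 0.2782.
Step 5: Two-sided p-value via normal approximation = 2*(1 - Phi(|z|)) = 0.780879.
Step 6: alpha = 0.1. fail to reject H0.

R = 9, z = 0.2782, p = 0.780879, fail to reject H0.


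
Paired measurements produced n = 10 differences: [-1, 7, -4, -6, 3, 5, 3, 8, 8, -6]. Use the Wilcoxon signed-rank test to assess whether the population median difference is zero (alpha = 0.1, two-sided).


Step 1: Drop any zero differences (none here) and take |d_i|.
|d| = [1, 7, 4, 6, 3, 5, 3, 8, 8, 6]
Step 2: Midrank |d_i| (ties get averaged ranks).
ranks: |1|->1, |7|->8, |4|->4, |6|->6.5, |3|->2.5, |5|->5, |3|->2.5, |8|->9.5, |8|->9.5, |6|->6.5
Step 3: Attach original signs; sum ranks with positive sign and with negative sign.
W+ = 8 + 2.5 + 5 + 2.5 + 9.5 + 9.5 = 37
W- = 1 + 4 + 6.5 + 6.5 = 18
(Check: W+ + W- = 55 should equal n(n+1)/2 = 55.)
Step 4: Test statistic W = min(W+, W-) = 18.
Step 5: Ties in |d|, so use the tie-corrected normal approximation.
        E[W] = n(n+1)/4 = 10*11/4 = 27.5.
        Tie groups: |d|=3 (t=2), |d|=6 (t=2), |d|=8 (t=2); sum(t^3 - t) = 18.
        Var[W] = n(n+1)(2n+1)/24 - sum(t^3-t)/48 = 2310/24 - 18/48 = 95.875.
        z = (W - E[W]) / sqrt(Var[W]) = (18 - 27.5) / 9.7916 = -0.9702.
        Two-sided p = 2*Phi(z) = 0.331936.
Step 6: alpha = 0.1. fail to reject H0.

W+ = 37, W- = 18, W = min = 18, p = 0.331936, fail to reject H0.


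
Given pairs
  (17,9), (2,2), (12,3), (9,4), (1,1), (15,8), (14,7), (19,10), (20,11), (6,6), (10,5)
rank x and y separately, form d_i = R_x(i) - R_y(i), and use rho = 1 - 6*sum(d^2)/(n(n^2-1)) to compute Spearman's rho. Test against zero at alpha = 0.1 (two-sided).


Step 1: Rank x and y separately (midranks; no ties here).
rank(x): 17->9, 2->2, 12->6, 9->4, 1->1, 15->8, 14->7, 19->10, 20->11, 6->3, 10->5
rank(y): 9->9, 2->2, 3->3, 4->4, 1->1, 8->8, 7->7, 10->10, 11->11, 6->6, 5->5
Step 2: d_i = R_x(i) - R_y(i); compute d_i^2.
  (9-9)^2=0, (2-2)^2=0, (6-3)^2=9, (4-4)^2=0, (1-1)^2=0, (8-8)^2=0, (7-7)^2=0, (10-10)^2=0, (11-11)^2=0, (3-6)^2=9, (5-5)^2=0
sum(d^2) = 18.
Step 3: rho = 1 - 6*18 / (11*(11^2 - 1)) = 1 - 108/1320 = 0.918182.
Step 4: Under H0, t = rho * sqrt((n-2)/(1-rho^2)) = 6.9531 ~ t(9).
Step 5: Two-sided p-value from the t-distribution with 9 df = 0.000067.
Step 6: alpha = 0.1. reject H0.

rho = 0.9182, p = 0.000067, reject H0 at alpha = 0.1.


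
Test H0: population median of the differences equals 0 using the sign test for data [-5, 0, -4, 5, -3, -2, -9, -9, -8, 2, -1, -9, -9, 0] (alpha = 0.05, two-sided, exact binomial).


Step 1: Discard zero differences. Original n = 14; n_eff = number of nonzero differences = 12.
Nonzero differences (with sign): -5, -4, +5, -3, -2, -9, -9, -8, +2, -1, -9, -9
Step 2: Count signs: positive = 2, negative = 10.
Step 3: Under H0: P(positive) = 0.5, so the number of positives S ~ Bin(12, 0.5).
Step 4: Two-sided exact p-value = sum of Bin(12,0.5) probabilities at or below the observed probability = 0.038574.
Step 5: alpha = 0.05. reject H0.

n_eff = 12, pos = 2, neg = 10, p = 0.038574, reject H0.


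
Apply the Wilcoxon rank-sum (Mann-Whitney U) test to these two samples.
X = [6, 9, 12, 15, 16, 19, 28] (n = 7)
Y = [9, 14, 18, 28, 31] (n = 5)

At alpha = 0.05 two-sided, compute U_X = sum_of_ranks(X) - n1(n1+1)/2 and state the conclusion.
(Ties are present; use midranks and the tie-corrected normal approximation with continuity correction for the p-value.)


Step 1: Combine and sort all 12 observations; assign midranks.
sorted (value, group): (6,X), (9,X), (9,Y), (12,X), (14,Y), (15,X), (16,X), (18,Y), (19,X), (28,X), (28,Y), (31,Y)
ranks: 6->1, 9->2.5, 9->2.5, 12->4, 14->5, 15->6, 16->7, 18->8, 19->9, 28->10.5, 28->10.5, 31->12
Step 2: Rank sum for X: R1 = 1 + 2.5 + 4 + 6 + 7 + 9 + 10.5 = 40.
Step 3: U_X = R1 - n1(n1+1)/2 = 40 - 7*8/2 = 40 - 28 = 12.
       U_Y = n1*n2 - U_X = 35 - 12 = 23.
Step 4: Ties are present, so use the tie-corrected normal approximation (with continuity correction) for the p-value.
Step 5: p-value = 0.415157; compare to alpha = 0.05. fail to reject H0.

U_X = 12, p = 0.415157, fail to reject H0 at alpha = 0.05.


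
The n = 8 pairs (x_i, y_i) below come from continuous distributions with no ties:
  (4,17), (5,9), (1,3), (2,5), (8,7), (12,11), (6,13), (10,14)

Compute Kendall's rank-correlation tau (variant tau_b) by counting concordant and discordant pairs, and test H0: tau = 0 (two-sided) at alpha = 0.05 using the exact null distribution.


Step 1: Enumerate the 28 unordered pairs (i,j) with i<j and classify each by sign(x_j-x_i) * sign(y_j-y_i).
  (1,2):dx=+1,dy=-8->D; (1,3):dx=-3,dy=-14->C; (1,4):dx=-2,dy=-12->C; (1,5):dx=+4,dy=-10->D
  (1,6):dx=+8,dy=-6->D; (1,7):dx=+2,dy=-4->D; (1,8):dx=+6,dy=-3->D; (2,3):dx=-4,dy=-6->C
  (2,4):dx=-3,dy=-4->C; (2,5):dx=+3,dy=-2->D; (2,6):dx=+7,dy=+2->C; (2,7):dx=+1,dy=+4->C
  (2,8):dx=+5,dy=+5->C; (3,4):dx=+1,dy=+2->C; (3,5):dx=+7,dy=+4->C; (3,6):dx=+11,dy=+8->C
  (3,7):dx=+5,dy=+10->C; (3,8):dx=+9,dy=+11->C; (4,5):dx=+6,dy=+2->C; (4,6):dx=+10,dy=+6->C
  (4,7):dx=+4,dy=+8->C; (4,8):dx=+8,dy=+9->C; (5,6):dx=+4,dy=+4->C; (5,7):dx=-2,dy=+6->D
  (5,8):dx=+2,dy=+7->C; (6,7):dx=-6,dy=+2->D; (6,8):dx=-2,dy=+3->D; (7,8):dx=+4,dy=+1->C
Step 2: C = 19, D = 9, total pairs = 28.
Step 3: tau = (C - D)/(n(n-1)/2) = (19 - 9)/28 = 0.357143.
Step 4: Exact two-sided p-value (enumerate n! = 40320 permutations of y under H0): p = 0.275099.
Step 5: alpha = 0.05. fail to reject H0.

tau_b = 0.3571 (C=19, D=9), p = 0.275099, fail to reject H0.


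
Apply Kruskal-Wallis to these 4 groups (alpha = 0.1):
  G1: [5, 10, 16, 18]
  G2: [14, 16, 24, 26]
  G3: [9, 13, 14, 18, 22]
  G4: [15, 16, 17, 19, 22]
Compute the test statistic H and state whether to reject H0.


Step 1: Combine all N = 18 observations and assign midranks.
sorted (value, group, rank): (5,G1,1), (9,G3,2), (10,G1,3), (13,G3,4), (14,G2,5.5), (14,G3,5.5), (15,G4,7), (16,G1,9), (16,G2,9), (16,G4,9), (17,G4,11), (18,G1,12.5), (18,G3,12.5), (19,G4,14), (22,G3,15.5), (22,G4,15.5), (24,G2,17), (26,G2,18)
Step 2: Sum ranks within each group.
R_1 = 25.5 (n_1 = 4)
R_2 = 49.5 (n_2 = 4)
R_3 = 39.5 (n_3 = 5)
R_4 = 56.5 (n_4 = 5)
Step 3: H = 12/(N(N+1)) * sum(R_i^2/n_i) - 3(N+1)
     = 12/(18*19) * (25.5^2/4 + 49.5^2/4 + 39.5^2/5 + 56.5^2/5) - 3*19
     = 0.035088 * 1725.62 - 57
     = 3.548246.
Step 4: Ties present; correction factor C = 1 - 42/(18^3 - 18) = 0.992776. Corrected H = 3.548246 / 0.992776 = 3.574064.
Step 5: Under H0, H ~ chi^2(3); p-value = 0.311282.
Step 6: alpha = 0.1. fail to reject H0.

H = 3.5741, df = 3, p = 0.311282, fail to reject H0.


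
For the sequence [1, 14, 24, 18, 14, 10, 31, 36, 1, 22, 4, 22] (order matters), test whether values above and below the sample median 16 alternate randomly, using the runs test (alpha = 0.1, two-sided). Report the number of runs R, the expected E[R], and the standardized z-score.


Step 1: Compute median = 16; label A = above, B = below.
Labels in order: BBAABBAABABA  (n_A = 6, n_B = 6)
Step 2: Count runs R = 8.
Step 3: Under H0 (random ordering), E[R] = 2*n_A*n_B/(n_A+n_B) + 1 = 2*6*6/12 + 1 = 7.0000.
        Var[R] = 2*n_A*n_B*(2*n_A*n_B - n_A - n_B) / ((n_A+n_B)^2 * (n_A+n_B-1)) = 4320/1584 = 2.7273.
        SD[R] = 1.6514.
Step 4: Continuity-corrected z = (R - 0.5 - E[R]) / SD[R] = (8 - 0.5 - 7.0000) / 1.6514 = 0.3028.
Step 5: Two-sided p-value via normal approximation = 2*(1 - Phi(|z|)) = 0.762069.
Step 6: alpha = 0.1. fail to reject H0.

R = 8, z = 0.3028, p = 0.762069, fail to reject H0.


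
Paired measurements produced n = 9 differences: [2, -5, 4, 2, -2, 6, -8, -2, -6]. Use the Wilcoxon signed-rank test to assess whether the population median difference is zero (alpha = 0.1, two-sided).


Step 1: Drop any zero differences (none here) and take |d_i|.
|d| = [2, 5, 4, 2, 2, 6, 8, 2, 6]
Step 2: Midrank |d_i| (ties get averaged ranks).
ranks: |2|->2.5, |5|->6, |4|->5, |2|->2.5, |2|->2.5, |6|->7.5, |8|->9, |2|->2.5, |6|->7.5
Step 3: Attach original signs; sum ranks with positive sign and with negative sign.
W+ = 2.5 + 5 + 2.5 + 7.5 = 17.5
W- = 6 + 2.5 + 9 + 2.5 + 7.5 = 27.5
(Check: W+ + W- = 45 should equal n(n+1)/2 = 45.)
Step 4: Test statistic W = min(W+, W-) = 17.5.
Step 5: Ties in |d|, so use the tie-corrected normal approximation.
        E[W] = n(n+1)/4 = 9*10/4 = 22.5.
        Tie groups: |d|=2 (t=4), |d|=6 (t=2); sum(t^3 - t) = 66.
        Var[W] = n(n+1)(2n+1)/24 - sum(t^3-t)/48 = 1710/24 - 66/48 = 69.875.
        z = (W - E[W]) / sqrt(Var[W]) = (17.5 - 22.5) / 8.3591 = -0.5981.
        Two-sided p = 2*Phi(z) = 0.549741.
Step 6: alpha = 0.1. fail to reject H0.

W+ = 17.5, W- = 27.5, W = min = 17.5, p = 0.549741, fail to reject H0.


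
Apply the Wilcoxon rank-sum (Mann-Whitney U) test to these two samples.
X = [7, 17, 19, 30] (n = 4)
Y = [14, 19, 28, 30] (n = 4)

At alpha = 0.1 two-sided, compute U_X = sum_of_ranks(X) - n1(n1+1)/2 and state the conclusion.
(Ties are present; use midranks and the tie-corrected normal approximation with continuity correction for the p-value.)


Step 1: Combine and sort all 8 observations; assign midranks.
sorted (value, group): (7,X), (14,Y), (17,X), (19,X), (19,Y), (28,Y), (30,X), (30,Y)
ranks: 7->1, 14->2, 17->3, 19->4.5, 19->4.5, 28->6, 30->7.5, 30->7.5
Step 2: Rank sum for X: R1 = 1 + 3 + 4.5 + 7.5 = 16.
Step 3: U_X = R1 - n1(n1+1)/2 = 16 - 4*5/2 = 16 - 10 = 6.
       U_Y = n1*n2 - U_X = 16 - 6 = 10.
Step 4: Ties are present, so use the tie-corrected normal approximation (with continuity correction) for the p-value.
Step 5: p-value = 0.661197; compare to alpha = 0.1. fail to reject H0.

U_X = 6, p = 0.661197, fail to reject H0 at alpha = 0.1.


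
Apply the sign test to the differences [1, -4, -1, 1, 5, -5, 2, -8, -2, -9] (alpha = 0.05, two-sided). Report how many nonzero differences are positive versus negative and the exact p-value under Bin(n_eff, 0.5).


Step 1: Discard zero differences. Original n = 10; n_eff = number of nonzero differences = 10.
Nonzero differences (with sign): +1, -4, -1, +1, +5, -5, +2, -8, -2, -9
Step 2: Count signs: positive = 4, negative = 6.
Step 3: Under H0: P(positive) = 0.5, so the number of positives S ~ Bin(10, 0.5).
Step 4: Two-sided exact p-value = sum of Bin(10,0.5) probabilities at or below the observed probability = 0.753906.
Step 5: alpha = 0.05. fail to reject H0.

n_eff = 10, pos = 4, neg = 6, p = 0.753906, fail to reject H0.
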